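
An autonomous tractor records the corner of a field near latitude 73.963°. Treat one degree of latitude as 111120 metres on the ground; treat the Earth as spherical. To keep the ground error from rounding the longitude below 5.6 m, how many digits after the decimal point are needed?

4 decimal places

At 73.963° one degree of longitude covers 111120 × cos 73.963° ≈ 111120 × 0.2763 ≈ 30697.8 m.
With N decimal places the half-ulp bound is 0.5·10⁻ᴺ°, or 0.5·10⁻ᴺ × 30697.8 m on the ground.
Setting 15348.9 × 10⁻ᴺ ≤ 5.6 gives 10ᴺ ≥ 2741, i.e. N ≥ 3.44.
So 4 decimal places suffice (1.53 m); 3 would allow up to 15.3 m.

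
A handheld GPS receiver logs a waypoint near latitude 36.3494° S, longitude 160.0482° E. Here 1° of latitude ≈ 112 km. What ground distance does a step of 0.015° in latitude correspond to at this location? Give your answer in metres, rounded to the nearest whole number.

0.015° × 112000 m/° = 1680 m.

1680 metres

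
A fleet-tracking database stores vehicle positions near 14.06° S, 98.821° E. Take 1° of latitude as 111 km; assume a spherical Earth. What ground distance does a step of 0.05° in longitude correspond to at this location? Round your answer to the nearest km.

5 km

0.05° of longitude at 14.06° is 0.05 × 111000 × cos 14.06° ≈ 0.05 × 107675 = 5383.73 m.
That is 5383.73 m = 5.3837 km.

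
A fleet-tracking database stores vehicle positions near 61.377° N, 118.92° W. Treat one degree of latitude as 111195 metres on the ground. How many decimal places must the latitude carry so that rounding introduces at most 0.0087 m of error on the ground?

7 decimal places

One degree of latitude covers 111195 m.
N decimal places → at most half a unit in the last place, 0.5 × 10⁻ᴺ° = 111195/2 × 10⁻ᴺ m.
Setting 55597.5 × 10⁻ᴺ ≤ 0.0087 gives 10ᴺ ≥ 6.391e+06, i.e. N ≥ 6.81.
At 6 places the error can reach 0.0556 m, but 7 places keeps it to 0.00556 m.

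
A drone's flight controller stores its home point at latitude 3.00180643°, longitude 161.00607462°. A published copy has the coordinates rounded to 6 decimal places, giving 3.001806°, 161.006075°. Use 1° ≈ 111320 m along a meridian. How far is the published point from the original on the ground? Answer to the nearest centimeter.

6 centimeters

The latitude changed by +0.00000043° and the longitude by -0.00000038°.
N–S: 0.00000043° × 111320 m/° = 0.0478676 m.
E–W at 3.00181°: -0.00000038° × 111320 × cos 3.00181° = -0.00000038 × 111320 × 0.9986 ≈ -0.0422436 m.
Combined displacement = (0.0478676² + 0.0422436²)^½ ≈ 0.0638422 m.
That is 0.0638422 m = 6.3842 cm.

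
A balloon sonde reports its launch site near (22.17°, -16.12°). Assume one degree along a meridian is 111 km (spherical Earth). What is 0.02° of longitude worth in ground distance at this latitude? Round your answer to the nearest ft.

One degree of longitude here spans 111000 × cos 22.17° = 111000 × 0.9261 ≈ 102794 m; 0.02° of that is 2055.87 m.
Converting: 2055.87 m × 3.2808 ft/m ≈ 6745 ft.

6745 ft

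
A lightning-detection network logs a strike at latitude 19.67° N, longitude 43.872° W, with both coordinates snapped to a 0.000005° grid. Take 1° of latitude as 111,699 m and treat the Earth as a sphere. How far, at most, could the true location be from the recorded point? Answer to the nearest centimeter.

With a 0.000005° grid the true value lies within half a step, ±0.000005°/2 = ±2.5e-06°, of the stored one.
Latitude error → 2.5e-06 × 111699 = 0.279247 m along the meridian.
E–W at 19.67°: 2.5e-06° × 111699 × cos 19.67° = 2.5e-06 × 111699 × 0.9416 ≈ 0.262953 m.
Combining orthogonally: (0.279247² + 0.262953²)^½ ≈ 0.383566 m.
That is 0.383566 m = 38.357 cm.

38 centimeters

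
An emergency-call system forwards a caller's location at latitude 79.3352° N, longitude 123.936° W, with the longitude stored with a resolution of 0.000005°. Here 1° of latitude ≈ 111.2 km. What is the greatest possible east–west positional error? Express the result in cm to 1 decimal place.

With a 0.000005° grid the true value lies within half a step, ±0.000005°/2 = ±2.5e-06°, of the stored one.
Parallels shrink by cos φ, so at 79.3352° a degree of longitude is 111200 × 0.1851 ≈ 20579 m.
So at most 2.5e-06° × 20579 ≈ 0.0514475 m east–west.
That is 0.0514475 m = 5.1447 cm.

5.1 cm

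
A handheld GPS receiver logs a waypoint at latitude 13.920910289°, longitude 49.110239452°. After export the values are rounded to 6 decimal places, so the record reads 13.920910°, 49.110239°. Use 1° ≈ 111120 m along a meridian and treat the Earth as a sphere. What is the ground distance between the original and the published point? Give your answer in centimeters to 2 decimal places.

5.84 centimeters

The latitude changed by +0.000000289° and the longitude by +0.000000452°.
N–S: 0.000000289° × 111120 m/° = 0.0321137 m.
E–W at 13.9209°: 0.000000452° × 111120 × cos 13.9209° = 0.000000452 × 111120 × 0.9706 ≈ 0.048751 m.
Hypotenuse of the two orthogonal shifts: √(0.0321137² + 0.048751²) = 0.0583777 m.
That is 0.0583777 m = 5.8378 cm.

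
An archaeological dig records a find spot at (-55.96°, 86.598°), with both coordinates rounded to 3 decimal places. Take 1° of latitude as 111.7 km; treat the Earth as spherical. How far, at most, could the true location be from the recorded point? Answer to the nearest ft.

210 ft

Rounding to 3 decimal places leaves each coordinate within ±0.0005° of the true value.
N–S: 0.0005° × 111700 m/° = 55.85 m.
E–W at 55.96°: 0.0005° × 111700 × cos 55.96° = 0.0005 × 111700 × 0.5598 ≈ 31.2632 m.
Worst case both components are at the extreme and orthogonal: √(55.85² + 31.2632²) ≈ 64.0048 m.
In feet: 64.0048 m ÷ 0.3048 ≈ 209.99 ft.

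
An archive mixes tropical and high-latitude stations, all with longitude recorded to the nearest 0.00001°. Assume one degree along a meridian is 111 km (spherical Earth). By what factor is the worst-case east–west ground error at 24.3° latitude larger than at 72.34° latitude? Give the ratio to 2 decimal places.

3.00

Rounding to 5 decimal places leaves the longitude within ±5e-06° of the true value.
Error at 24.3° = 5e-06° × 111000 × cos 24.3° ≈ 0.555 × 0.9114 = 0.50583 m.
At 72.34°: 5e-06° × 111000 × cos 72.34° = 5e-06 × 111000 × 0.3034 ≈ 0.16837 m.
Ratio: 0.50583 / 0.16837 = cos 24.3° / cos 72.34° ≈ 3.0043.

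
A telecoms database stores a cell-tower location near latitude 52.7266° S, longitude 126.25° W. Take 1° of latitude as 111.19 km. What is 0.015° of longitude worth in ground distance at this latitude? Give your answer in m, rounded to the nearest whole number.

0.015° of longitude at 52.7266° is 0.015 × 111190 × cos 52.7266° ≈ 0.015 × 67338.8 = 1010.08 m.

1010 m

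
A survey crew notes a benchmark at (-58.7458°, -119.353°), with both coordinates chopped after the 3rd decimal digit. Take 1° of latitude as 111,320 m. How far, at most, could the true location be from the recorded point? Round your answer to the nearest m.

Truncating at 3 decimal places can drop up to a full unit in the last place, so each coordinate may be off by as much as 0.001°.
N–S: 0.001° × 111320 m/° = 111.32 m.
Longitude error → 0.001 × 111320 × cos 58.7458° = 0.001 × 111320 × 0.5188 ≈ 57.7568 m.
The two errors are perpendicular, so the maximum displacement is √(111.32² + 57.7568²) ≈ 125.411 m.

125 m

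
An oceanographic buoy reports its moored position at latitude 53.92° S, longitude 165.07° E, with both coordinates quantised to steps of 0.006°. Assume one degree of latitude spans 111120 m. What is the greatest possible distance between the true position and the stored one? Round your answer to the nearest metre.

With a 0.006° grid the true value lies within half a step, ±0.006°/2 = ±0.003°, of the stored one.
N–S: 0.003° × 111120 m/° = 333.36 m.
Longitude error → 0.003 × 111120 × cos 53.92° = 0.003 × 111120 × 0.5889 ≈ 196.32 m.
The two errors are perpendicular, so the maximum displacement is √(333.36² + 196.32²) ≈ 386.873 m.

387 metres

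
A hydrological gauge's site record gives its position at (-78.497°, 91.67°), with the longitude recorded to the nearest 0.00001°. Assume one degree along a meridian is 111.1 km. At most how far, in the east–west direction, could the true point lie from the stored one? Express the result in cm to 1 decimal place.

11.1 cm

Rounding to 5 decimal places leaves the longitude within ±5e-06° of the true value.
At latitude 78.497° a degree of longitude spans 111100 m × cos 78.497° = 111100 × 0.1994 ≈ 22155.5 m.
East–west error: 5e-06° × 22155.5 m/° ≈ 0.110777 m.
That is 0.110777 m = 11.078 cm.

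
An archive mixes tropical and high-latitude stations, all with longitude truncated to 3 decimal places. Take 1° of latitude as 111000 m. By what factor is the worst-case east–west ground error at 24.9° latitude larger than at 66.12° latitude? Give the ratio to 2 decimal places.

2.24

Truncating at 3 decimal places can drop up to a full unit in the last place, so the longitude may be off by as much as 0.001°.
Error at 24.9° = 0.001° × 111000 × cos 24.9° ≈ 111 × 0.9070 = 100.68 m.
At 66.12°: 0.001° × 111000 × cos 66.12° = 0.001 × 111000 × 0.4048 ≈ 44.935 m.
Ratio: 100.68 / 44.935 = cos 24.9° / cos 66.12° ≈ 2.2406.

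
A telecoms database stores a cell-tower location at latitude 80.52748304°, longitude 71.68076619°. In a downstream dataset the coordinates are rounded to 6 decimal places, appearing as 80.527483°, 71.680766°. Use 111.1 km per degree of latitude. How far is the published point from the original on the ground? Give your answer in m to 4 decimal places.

0.0056 m

Δlat = 80.52748304 − 80.527483 = +0.00000004°; Δlon = 71.68076619 − 71.680766 = +0.00000019°.
N–S: 0.00000004° × 111100 m/° = 0.004444 m.
E–W at 80.5275°: 0.00000019° × 111100 × cos 80.5275° = 0.00000019 × 111100 × 0.1646 ≈ 0.003474 m.
Hypotenuse of the two orthogonal shifts: √(0.004444² + 0.003474²) = 0.00564073 m.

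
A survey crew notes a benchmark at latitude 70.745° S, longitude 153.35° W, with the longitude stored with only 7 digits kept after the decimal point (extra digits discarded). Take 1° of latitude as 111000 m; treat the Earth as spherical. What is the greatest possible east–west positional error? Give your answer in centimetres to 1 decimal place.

Truncating at 7 decimal places can drop up to a full unit in the last place, so the longitude may be off by as much as 1e-07°.
At latitude 70.745° a degree of longitude spans 111000 m × cos 70.745° = 111000 × 0.3298 ≈ 36604.8 m.
So at most 1e-07° × 36604.8 ≈ 0.00366048 m east–west.
That is 0.00366048 m = 0.36605 cm.

0.4 centimetres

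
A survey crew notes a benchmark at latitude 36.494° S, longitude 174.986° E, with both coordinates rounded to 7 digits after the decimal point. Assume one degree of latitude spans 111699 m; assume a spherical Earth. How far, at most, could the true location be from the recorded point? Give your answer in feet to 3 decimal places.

Rounding to 7 decimal places leaves each coordinate within ±5e-08° of the true value.
North–south component: 5e-08° × 111699 = 0.00558495 m.
Longitude error → 5e-08 × 111699 × cos 36.494° = 5e-08 × 111699 × 0.8039 ≈ 0.00448985 m.
Combining orthogonally: (0.00558495² + 0.00448985²)^½ ≈ 0.00716592 m.
In feet: 0.00716592 m ÷ 0.3048 ≈ 0.02351 ft.

0.024 feet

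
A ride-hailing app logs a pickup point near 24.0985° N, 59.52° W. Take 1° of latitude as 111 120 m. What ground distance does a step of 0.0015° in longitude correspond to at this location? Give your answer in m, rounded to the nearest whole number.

0.0015° of longitude at 24.0985° is 0.0015 × 111120 × cos 24.0985° ≈ 0.0015 × 101435 = 152.153 m.

152 m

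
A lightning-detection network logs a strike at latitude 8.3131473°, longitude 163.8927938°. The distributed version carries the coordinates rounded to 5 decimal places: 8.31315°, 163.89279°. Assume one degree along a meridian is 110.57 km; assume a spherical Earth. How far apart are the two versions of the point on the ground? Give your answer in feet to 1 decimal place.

1.7 feet

The latitude changed by -0.0000027° and the longitude by +0.0000038°.
N–S: -0.0000027° × 110570 m/° = -0.298539 m.
E–W at 8.31315°: 0.0000038° × 110570 × cos 8.31315° = 0.0000038 × 110570 × 0.9895 ≈ 0.415751 m.
Hypotenuse of the two orthogonal shifts: √(0.298539² + 0.415751²) = 0.511835 m.
Converting: 0.511835 m × 3.2808 ft/m ≈ 1.6792 ft.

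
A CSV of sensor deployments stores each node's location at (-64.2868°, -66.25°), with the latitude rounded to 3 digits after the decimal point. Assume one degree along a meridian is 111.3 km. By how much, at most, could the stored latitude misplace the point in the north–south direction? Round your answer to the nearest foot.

183 feet

Rounding to 3 decimal places leaves the latitude within ±0.0005° of the true value.
Along the meridian that is 0.0005° × 111300 m/° = 55.65 m.
In feet: 55.65 m ÷ 0.3048 ≈ 182.58 ft.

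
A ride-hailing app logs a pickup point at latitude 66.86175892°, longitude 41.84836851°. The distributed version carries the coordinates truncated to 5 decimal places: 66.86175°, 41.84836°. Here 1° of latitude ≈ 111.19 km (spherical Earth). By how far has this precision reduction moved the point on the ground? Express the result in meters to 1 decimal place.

1.1 meters

Δlat = 66.86175892 − 66.86175 = +0.00000892°; Δlon = 41.84836851 − 41.84836 = +0.00000851°.
North–south shift: 0.00000892 × 111190 = 0.991815 m.
East–west at this latitude: 0.00000851° × 111190 × cos 66.8618° ≈ 0.00000851 × 43692.2 = 0.371821 m.
Combined displacement = (0.991815² + 0.371821²)^½ ≈ 1.05922 m.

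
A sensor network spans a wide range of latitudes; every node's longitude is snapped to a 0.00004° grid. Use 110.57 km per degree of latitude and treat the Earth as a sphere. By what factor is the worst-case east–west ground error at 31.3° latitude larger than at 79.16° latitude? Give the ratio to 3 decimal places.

4.543

With a 0.00004° grid the true value lies within half a step, ±0.00004°/2 = ±2e-05°, of the stored one.
At 31.3°: 2e-05° × 110570 × cos 31.3° = 2e-05 × 110570 × 0.8545 ≈ 1.8896 m.
At 79.16°: 2e-05° × 110570 × cos 79.16° = 2e-05 × 110570 × 0.1881 ≈ 0.41589 m.
The ratio reduces to cos 31.3° / cos 79.16° = 0.8545/0.1881 ≈ 4.5434.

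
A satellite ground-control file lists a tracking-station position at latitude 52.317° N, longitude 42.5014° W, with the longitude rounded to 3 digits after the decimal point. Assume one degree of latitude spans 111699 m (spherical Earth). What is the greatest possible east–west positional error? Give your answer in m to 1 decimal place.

34.1 m

Rounding to 3 decimal places leaves the longitude within ±0.0005° of the true value.
One degree of longitude at 52.317° is 111699 × cos 52.317° ≈ 111699 × 0.6113 = 68280.7 m.
So at most 0.0005° × 68280.7 ≈ 34.1404 m east–west.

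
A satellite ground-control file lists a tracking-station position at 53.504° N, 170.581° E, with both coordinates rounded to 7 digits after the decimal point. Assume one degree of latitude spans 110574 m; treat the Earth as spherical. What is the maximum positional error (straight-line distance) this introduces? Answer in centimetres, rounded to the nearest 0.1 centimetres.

Rounding to 7 decimal places leaves each coordinate within ±5e-08° of the true value.
N–S: 5e-08° × 110574 m/° = 0.0055287 m.
Longitude error → 5e-08 × 110574 × cos 53.504° = 5e-08 × 110574 × 0.5948 ≈ 0.00328829 m.
The two errors are perpendicular, so the maximum displacement is √(0.0055287² + 0.00328829²) ≈ 0.00643268 m.
That is 0.00643268 m = 0.64327 cm.

0.6 centimetres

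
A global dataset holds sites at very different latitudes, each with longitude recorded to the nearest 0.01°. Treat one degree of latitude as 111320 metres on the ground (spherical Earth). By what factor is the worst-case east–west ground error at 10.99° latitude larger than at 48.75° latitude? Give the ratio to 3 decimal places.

1.489

Rounding to 2 decimal places leaves the longitude within ±0.005° of the true value.
Error at 10.99° = 0.005° × 111320 × cos 10.99° ≈ 556.6 × 0.9817 = 546.39 m.
At 48.75°: 0.005° × 111320 × cos 48.75° = 0.005 × 111320 × 0.6593 ≈ 366.99 m.
The ratio reduces to cos 10.99° / cos 48.75° = 0.9817/0.6593 ≈ 1.4888.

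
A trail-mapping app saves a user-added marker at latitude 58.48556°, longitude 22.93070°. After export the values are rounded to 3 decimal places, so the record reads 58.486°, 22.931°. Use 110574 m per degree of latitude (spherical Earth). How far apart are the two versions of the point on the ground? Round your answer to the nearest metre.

52 metres

The latitude changed by -0.00044° and the longitude by -0.00030°.
North–south shift: -0.00044 × 110574 = -48.6526 m.
East–west at this latitude: -0.00030° × 110574 × cos 58.486° ≈ -0.00030 × 57797.8 = -17.3393 m.
Combined displacement = (48.6526² + 17.3393²)^½ ≈ 51.65 m.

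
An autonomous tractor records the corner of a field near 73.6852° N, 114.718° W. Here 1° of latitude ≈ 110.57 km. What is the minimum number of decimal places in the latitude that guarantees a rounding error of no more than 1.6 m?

5

One degree of latitude covers 110570 m.
N decimal places → at most half a unit in the last place, 0.5 × 10⁻ᴺ° = 110570/2 × 10⁻ᴺ m.
Setting 55285 × 10⁻ᴺ ≤ 1.6 gives 10ᴺ ≥ 3.455e+04, i.e. N ≥ 4.54.
So 5 decimal places suffice (0.553 m); 4 would allow up to 5.53 m.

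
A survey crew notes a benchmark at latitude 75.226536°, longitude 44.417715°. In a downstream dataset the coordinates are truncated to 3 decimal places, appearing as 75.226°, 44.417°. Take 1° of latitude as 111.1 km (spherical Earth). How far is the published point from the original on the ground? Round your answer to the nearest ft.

The latitude changed by +0.000536° and the longitude by +0.000715°.
North–south shift: 0.000536 × 111100 = 59.5496 m.
East–west at this latitude: 0.000715° × 111100 × cos 75.226° ≈ 0.000715 × 28331.3 = 20.2569 m.
Hypotenuse of the two orthogonal shifts: √(59.5496² + 20.2569²) = 62.9007 m.
In feet: 62.9007 m ÷ 0.3048 ≈ 206.37 ft.

206 ft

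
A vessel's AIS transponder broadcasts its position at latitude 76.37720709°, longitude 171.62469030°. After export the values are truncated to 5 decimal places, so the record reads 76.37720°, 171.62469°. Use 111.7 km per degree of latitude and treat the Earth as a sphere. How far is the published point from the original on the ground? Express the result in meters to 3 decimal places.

Δlat = 76.37720709 − 76.37720 = +0.00000709°; Δlon = 171.62469030 − 171.62469 = +0.00000030°.
N–S: 0.00000709° × 111700 m/° = 0.791953 m.
East–west at this latitude: 0.00000030° × 111700 × cos 76.3772° ≈ 0.00000030 × 26308.6 = 0.00789257 m.
Hypotenuse of the two orthogonal shifts: √(0.791953² + 0.00789257²) = 0.791992 m.

0.792 meters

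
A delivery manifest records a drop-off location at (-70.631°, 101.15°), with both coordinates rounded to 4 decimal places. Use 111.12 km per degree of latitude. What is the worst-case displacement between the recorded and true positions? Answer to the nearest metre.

6 metres

Rounding to 4 decimal places leaves each coordinate within ±5e-05° of the true value.
North–south component: 5e-05° × 111120 = 5.556 m.
East–west component at 70.631°: 5e-05° × 111120 × cos 70.631° ≈ 5e-05 × 36853 ≈ 1.84265 m.
Worst case both components are at the extreme and orthogonal: √(5.556² + 1.84265²) ≈ 5.85359 m.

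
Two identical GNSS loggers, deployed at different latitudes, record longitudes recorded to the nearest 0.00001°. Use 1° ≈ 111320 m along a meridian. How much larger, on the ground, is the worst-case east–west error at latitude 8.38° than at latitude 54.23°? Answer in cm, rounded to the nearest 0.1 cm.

22.5 cm

Rounding to 5 decimal places leaves the longitude within ±5e-06° of the true value.
Error at 8.38° = 5e-06° × 111320 × cos 8.38° ≈ 0.5566 × 0.9893 = 0.55066 m.
Error at 54.23° = 5e-06° × 111320 × cos 54.23° ≈ 0.5566 × 0.5845 = 0.32535 m.
So the lower-latitude error exceeds the higher by 0.55066 − 0.32535 = 0.22531 m.
That is 0.225306 m = 22.531 cm.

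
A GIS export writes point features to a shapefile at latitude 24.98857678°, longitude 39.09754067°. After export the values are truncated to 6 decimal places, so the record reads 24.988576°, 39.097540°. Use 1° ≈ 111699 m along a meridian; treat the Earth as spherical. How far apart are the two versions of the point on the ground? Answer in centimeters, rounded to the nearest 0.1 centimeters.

11.0 centimeters

Δlat = 24.98857678 − 24.988576 = +0.00000078°; Δlon = 39.09754067 − 39.097540 = +0.00000067°.
N–S: 0.00000078° × 111699 m/° = 0.0871252 m.
E–W at 24.9886°: 0.00000067° × 111699 × cos 24.9886° = 0.00000067 × 111699 × 0.9064 ≈ 0.0678329 m.
Combined displacement = (0.0871252² + 0.0678329²)^½ ≈ 0.110418 m.
That is 0.110418 m = 11.042 cm.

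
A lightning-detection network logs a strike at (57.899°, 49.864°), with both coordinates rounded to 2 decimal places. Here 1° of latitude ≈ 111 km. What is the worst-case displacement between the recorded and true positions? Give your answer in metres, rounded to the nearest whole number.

Rounding to 2 decimal places leaves each coordinate within ±0.005° of the true value.
N–S: 0.005° × 111000 m/° = 555 m.
Longitude error → 0.005 × 111000 × cos 57.899° = 0.005 × 111000 × 0.5314 ≈ 294.934 m.
Combining orthogonally: (555² + 294.934²)^½ ≈ 628.499 m.

628 metres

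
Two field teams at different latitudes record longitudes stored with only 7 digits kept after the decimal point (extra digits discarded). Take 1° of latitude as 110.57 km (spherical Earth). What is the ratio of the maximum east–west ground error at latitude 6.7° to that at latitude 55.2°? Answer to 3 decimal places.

Truncating at 7 decimal places can drop up to a full unit in the last place, so the longitude may be off by as much as 1e-07°.
Error at 6.7° = 1e-07° × 110570 × cos 6.7° ≈ 0.011057 × 0.9932 = 0.010981 m.
Error at 55.2° = 1e-07° × 110570 × cos 55.2° ≈ 0.011057 × 0.5707 = 0.0063104 m.
Ratio: 0.010981 / 0.0063104 = cos 6.7° / cos 55.2° ≈ 1.7402.

1.740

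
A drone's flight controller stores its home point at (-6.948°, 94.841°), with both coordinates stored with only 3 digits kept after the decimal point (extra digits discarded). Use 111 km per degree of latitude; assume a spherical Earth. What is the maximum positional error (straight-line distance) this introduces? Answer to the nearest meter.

Truncating at 3 decimal places can drop up to a full unit in the last place, so each coordinate may be off by as much as 0.001°.
North–south component: 0.001° × 111000 = 111 m.
Longitude error → 0.001 × 111000 × cos 6.948° = 0.001 × 111000 × 0.9927 ≈ 110.185 m.
The two errors are perpendicular, so the maximum displacement is √(111² + 110.185²) ≈ 156.402 m.

156 meters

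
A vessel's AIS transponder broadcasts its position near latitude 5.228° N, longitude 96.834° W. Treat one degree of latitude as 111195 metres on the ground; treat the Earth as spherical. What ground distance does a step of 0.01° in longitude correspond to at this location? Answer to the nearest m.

One degree of longitude here spans 111195 × cos 5.228° = 111195 × 0.9958 ≈ 110732 m; 0.01° of that is 1107.32 m.

1107 m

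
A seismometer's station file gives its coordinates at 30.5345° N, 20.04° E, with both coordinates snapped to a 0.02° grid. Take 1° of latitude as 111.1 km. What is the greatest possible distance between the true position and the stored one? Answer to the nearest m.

1466 m

With a 0.02° grid the true value lies within half a step, ±0.02°/2 = ±0.01°, of the stored one.
N–S: 0.01° × 111100 m/° = 1111 m.
East–west component at 30.5345°: 0.01° × 111100 × cos 30.5345° ≈ 0.01 × 95693 ≈ 956.93 m.
The two errors are perpendicular, so the maximum displacement is √(1111² + 956.93²) ≈ 1466.3 m.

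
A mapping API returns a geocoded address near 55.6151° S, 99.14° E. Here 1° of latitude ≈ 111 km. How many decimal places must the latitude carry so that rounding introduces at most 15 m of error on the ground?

One degree of latitude covers 111000 m.
With N decimal places the half-ulp bound is 0.5·10⁻ᴺ°, or 0.5·10⁻ᴺ × 111000 m on the ground.
Need 0.5 × 111000 × 10⁻ᴺ ≤ 15 → 10⁻ᴺ ≤ 2.703e-04, so N ≥ 3.57.
At 3 places the error can reach 55.5 m, but 4 places keeps it to 5.55 m.

4 decimal places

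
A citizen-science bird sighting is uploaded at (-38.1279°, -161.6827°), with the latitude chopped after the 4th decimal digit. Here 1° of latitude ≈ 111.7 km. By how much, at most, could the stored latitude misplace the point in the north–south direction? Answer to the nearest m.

11 m

Truncating at 4 decimal places can drop up to a full unit in the last place, so the latitude may be off by as much as 0.0001°.
So the N–S error is at most 0.0001 × 111700 = 11.17 m.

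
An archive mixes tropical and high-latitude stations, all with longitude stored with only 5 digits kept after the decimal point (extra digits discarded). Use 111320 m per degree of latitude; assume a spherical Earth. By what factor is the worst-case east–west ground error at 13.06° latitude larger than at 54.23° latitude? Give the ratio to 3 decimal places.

Truncating at 5 decimal places can drop up to a full unit in the last place, so the longitude may be off by as much as 1e-05°.
Error at 13.06° = 1e-05° × 111320 × cos 13.06° ≈ 1.1132 × 0.9741 = 1.0844 m.
At 54.23°: 1e-05° × 111320 × cos 54.23° = 1e-05 × 111320 × 0.5845 ≈ 0.6507 m.
The ratio reduces to cos 13.06° / cos 54.23° = 0.9741/0.5845 ≈ 1.6665.

1.667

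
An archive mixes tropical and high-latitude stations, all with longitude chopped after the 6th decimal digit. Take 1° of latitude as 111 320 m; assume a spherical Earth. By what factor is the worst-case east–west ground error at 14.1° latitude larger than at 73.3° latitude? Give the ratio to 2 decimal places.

Truncating at 6 decimal places can drop up to a full unit in the last place, so the longitude may be off by as much as 1e-06°.
Error at 14.1° = 1e-06° × 111320 × cos 14.1° ≈ 0.11132 × 0.9699 = 0.10797 m.
Error at 73.3° = 1e-06° × 111320 × cos 73.3° ≈ 0.11132 × 0.2874 = 0.031989 m.
The ratio reduces to cos 14.1° / cos 73.3° = 0.9699/0.2874 ≈ 3.3751.

3.38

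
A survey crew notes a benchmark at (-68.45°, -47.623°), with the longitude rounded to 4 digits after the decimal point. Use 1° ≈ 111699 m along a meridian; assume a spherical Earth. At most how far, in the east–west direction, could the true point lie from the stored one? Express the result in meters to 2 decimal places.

Rounding to 4 decimal places leaves the longitude within ±5e-05° of the true value.
One degree of longitude at 68.45° is 111699 × cos 68.45° ≈ 111699 × 0.3673 = 41028.5 m.
East–west error: 5e-05° × 41028.5 m/° ≈ 2.05142 m.

2.05 meters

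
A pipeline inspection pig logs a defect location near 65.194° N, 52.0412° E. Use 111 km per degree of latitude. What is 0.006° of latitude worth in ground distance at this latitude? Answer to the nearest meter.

666 meters

Along a meridian 0.006° is 0.006 × 111000 = 666 m.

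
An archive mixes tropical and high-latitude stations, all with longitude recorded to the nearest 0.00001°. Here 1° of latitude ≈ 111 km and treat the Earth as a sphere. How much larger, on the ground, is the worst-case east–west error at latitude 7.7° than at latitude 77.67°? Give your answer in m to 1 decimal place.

0.4 m

Rounding to 5 decimal places leaves the longitude within ±5e-06° of the true value.
Error at 7.7° = 5e-06° × 111000 × cos 7.7° ≈ 0.555 × 0.9910 = 0.55 m.
Error at 77.67° = 5e-06° × 111000 × cos 77.67° ≈ 0.555 × 0.2135 = 0.11852 m.
So the lower-latitude error exceeds the higher by 0.55 − 0.11852 = 0.43148 m.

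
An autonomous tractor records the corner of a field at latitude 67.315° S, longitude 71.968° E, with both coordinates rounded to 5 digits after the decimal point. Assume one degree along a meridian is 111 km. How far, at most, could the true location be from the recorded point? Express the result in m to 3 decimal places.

Rounding to 5 decimal places leaves each coordinate within ±5e-06° of the true value.
N–S: 5e-06° × 111000 m/° = 0.555 m.
E–W at 67.315°: 5e-06° × 111000 × cos 67.315° = 5e-06 × 111000 × 0.3857 ≈ 0.214044 m.
Combining orthogonally: (0.555² + 0.214044²)^½ ≈ 0.594844 m.

0.595 m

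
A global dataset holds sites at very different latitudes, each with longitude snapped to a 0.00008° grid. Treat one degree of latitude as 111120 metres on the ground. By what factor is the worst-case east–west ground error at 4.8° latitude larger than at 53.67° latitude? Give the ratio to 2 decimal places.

With a 0.00008° grid the true value lies within half a step, ±0.00008°/2 = ±4e-05°, of the stored one.
Error at 4.8° = 4e-05° × 111120 × cos 4.8° ≈ 4.4448 × 0.9965 = 4.4292 m.
At 53.67°: 4e-05° × 111120 × cos 53.67° = 4e-05 × 111120 × 0.5924 ≈ 2.6333 m.
Ratio: 4.4292 / 2.6333 = cos 4.8° / cos 53.67° ≈ 1.6820.

1.68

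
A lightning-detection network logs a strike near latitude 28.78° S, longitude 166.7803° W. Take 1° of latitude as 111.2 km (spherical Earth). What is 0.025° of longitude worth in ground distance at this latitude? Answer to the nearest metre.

2437 metres

At 28.78° a degree of longitude is 111200 × cos 28.78° ≈ 97464 m, so 0.025° corresponds to 2436.6 m.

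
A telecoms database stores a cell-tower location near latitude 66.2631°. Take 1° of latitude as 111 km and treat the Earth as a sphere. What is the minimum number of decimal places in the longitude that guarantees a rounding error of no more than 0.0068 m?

At 66.2631° one degree of longitude covers 111000 × cos 66.2631° ≈ 111000 × 0.4025 ≈ 44681.7 m.
Rounding to N decimal places gives at most 0.5 × 10⁻ᴺ degrees of error, i.e. 0.5 × 10⁻ᴺ × 44681.7 m.
Need 0.5 × 44681.7 × 10⁻ᴺ ≤ 0.0068 → 10⁻ᴺ ≤ 3.044e-07, so N ≥ 6.52.
So 7 decimal places suffice (0.00223 m); 6 would allow up to 0.0223 m.

7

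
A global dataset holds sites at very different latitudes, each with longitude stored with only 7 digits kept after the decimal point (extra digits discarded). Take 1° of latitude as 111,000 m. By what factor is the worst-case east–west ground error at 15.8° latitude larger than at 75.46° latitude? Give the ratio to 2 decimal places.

Truncating at 7 decimal places can drop up to a full unit in the last place, so the longitude may be off by as much as 1e-07°.
Error at 15.8° = 1e-07° × 111000 × cos 15.8° ≈ 0.0111 × 0.9622 = 0.010681 m.
At 75.46°: 1e-07° × 111000 × cos 75.46° = 1e-07 × 111000 × 0.2511 ≈ 0.0027867 m.
The ratio reduces to cos 15.8° / cos 75.46° = 0.9622/0.2511 ≈ 3.8327.

3.83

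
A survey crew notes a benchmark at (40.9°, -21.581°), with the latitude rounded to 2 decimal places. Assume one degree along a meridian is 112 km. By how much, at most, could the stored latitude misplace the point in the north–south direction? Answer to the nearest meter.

560 meters

Rounding to 2 decimal places leaves the latitude within ±0.005° of the true value.
Along the meridian that is 0.005° × 112000 m/° = 560 m.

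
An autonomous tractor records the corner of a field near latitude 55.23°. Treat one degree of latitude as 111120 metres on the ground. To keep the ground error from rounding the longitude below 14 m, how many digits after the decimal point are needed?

4 decimal places

At 55.23° one degree of longitude covers 111120 × cos 55.23° ≈ 111120 × 0.5703 ≈ 63369.9 m.
N decimal places → at most half a unit in the last place, 0.5 × 10⁻ᴺ° = 63369.9/2 × 10⁻ᴺ m.
Need 0.5 × 63369.9 × 10⁻ᴺ ≤ 14 → 10⁻ᴺ ≤ 4.419e-04, so N ≥ 3.35.
N = 3 would give 31.7 m (too coarse); N = 4 gives 3.17 m ≤ 14 m.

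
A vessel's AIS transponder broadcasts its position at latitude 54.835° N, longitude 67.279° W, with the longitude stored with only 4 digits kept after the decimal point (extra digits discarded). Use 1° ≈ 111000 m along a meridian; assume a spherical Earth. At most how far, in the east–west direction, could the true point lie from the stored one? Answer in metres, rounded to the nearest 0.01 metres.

6.39 metres

Truncating at 4 decimal places can drop up to a full unit in the last place, so the longitude may be off by as much as 0.0001°.
One degree of longitude at 54.835° is 111000 × cos 54.835° ≈ 111000 × 0.5759 = 63928.6 m.
East–west error: 0.0001° × 63928.6 m/° ≈ 6.39286 m.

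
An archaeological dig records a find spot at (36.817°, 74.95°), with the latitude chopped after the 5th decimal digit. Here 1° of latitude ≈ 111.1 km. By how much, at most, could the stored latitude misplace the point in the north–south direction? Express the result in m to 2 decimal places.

Truncating at 5 decimal places can drop up to a full unit in the last place, so the latitude may be off by as much as 1e-05°.
So the N–S error is at most 1e-05 × 111100 = 1.111 m.

1.11 m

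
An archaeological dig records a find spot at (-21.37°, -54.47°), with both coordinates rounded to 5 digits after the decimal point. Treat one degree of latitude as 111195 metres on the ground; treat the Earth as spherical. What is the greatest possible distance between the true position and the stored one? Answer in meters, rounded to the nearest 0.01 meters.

Rounding to 5 decimal places leaves each coordinate within ±5e-06° of the true value.
N–S: 5e-06° × 111195 m/° = 0.555975 m.
East–west component at 21.37°: 5e-06° × 111195 × cos 21.37° ≈ 5e-06 × 103550 ≈ 0.51775 m.
Worst case both components are at the extreme and orthogonal: √(0.555975² + 0.51775²) ≈ 0.759719 m.

0.76 meters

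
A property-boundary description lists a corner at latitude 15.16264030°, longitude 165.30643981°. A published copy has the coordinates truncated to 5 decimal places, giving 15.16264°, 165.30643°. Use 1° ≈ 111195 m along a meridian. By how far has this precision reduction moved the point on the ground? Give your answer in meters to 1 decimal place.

1.1 meters

Δlat = 15.16264030 − 15.16264 = +0.00000030°; Δlon = 165.30643981 − 165.30643 = +0.00000981°.
North–south shift: 0.00000030 × 111195 = 0.0333585 m.
East–west at this latitude: 0.00000981° × 111195 × cos 15.1626° ≈ 0.00000981 × 107324 = 1.05285 m.
Hypotenuse of the two orthogonal shifts: √(0.0333585² + 1.05285²) = 1.05338 m.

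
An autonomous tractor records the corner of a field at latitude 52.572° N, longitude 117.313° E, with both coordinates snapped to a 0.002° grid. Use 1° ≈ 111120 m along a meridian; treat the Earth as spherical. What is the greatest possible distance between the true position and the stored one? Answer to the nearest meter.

With a 0.002° grid the true value lies within half a step, ±0.002°/2 = ±0.001°, of the stored one.
Latitude error → 0.001 × 111120 = 111.12 m along the meridian.
East–west component at 52.572°: 0.001° × 111120 × cos 52.572° ≈ 0.001 × 67534.7 ≈ 67.5347 m.
The two errors are perpendicular, so the maximum displacement is √(111.12² + 67.5347²) ≈ 130.033 m.

130 meters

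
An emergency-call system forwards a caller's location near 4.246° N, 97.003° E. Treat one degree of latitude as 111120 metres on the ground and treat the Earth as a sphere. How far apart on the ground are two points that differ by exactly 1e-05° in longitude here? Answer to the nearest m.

One degree of longitude here spans 111120 × cos 4.246° = 111120 × 0.9973 ≈ 110815 m; 1e-05° of that is 1.10815 m.

1 m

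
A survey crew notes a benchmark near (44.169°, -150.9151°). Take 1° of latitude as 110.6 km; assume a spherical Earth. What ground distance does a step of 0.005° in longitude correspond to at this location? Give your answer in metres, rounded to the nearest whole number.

One degree of longitude here spans 110600 × cos 44.169° = 110600 × 0.7173 ≈ 79332 m; 0.005° of that is 396.66 m.

397 metres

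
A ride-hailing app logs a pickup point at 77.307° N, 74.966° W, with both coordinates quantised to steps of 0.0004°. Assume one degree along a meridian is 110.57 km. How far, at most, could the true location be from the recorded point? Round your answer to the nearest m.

With a 0.0004° grid the true value lies within half a step, ±0.0004°/2 = ±0.0002°, of the stored one.
N–S: 0.0002° × 110570 m/° = 22.114 m.
East–west component at 77.307°: 0.0002° × 110570 × cos 77.307° ≈ 0.0002 × 24295.2 ≈ 4.85904 m.
The two errors are perpendicular, so the maximum displacement is √(22.114² + 4.85904²) ≈ 22.6415 m.

23 m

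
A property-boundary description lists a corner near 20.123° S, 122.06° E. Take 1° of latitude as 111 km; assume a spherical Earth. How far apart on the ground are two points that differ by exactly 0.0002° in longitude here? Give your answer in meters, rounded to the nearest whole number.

One degree of longitude here spans 111000 × cos 20.123° = 111000 × 0.9390 ≈ 104224 m; 0.0002° of that is 20.8448 m.

21 meters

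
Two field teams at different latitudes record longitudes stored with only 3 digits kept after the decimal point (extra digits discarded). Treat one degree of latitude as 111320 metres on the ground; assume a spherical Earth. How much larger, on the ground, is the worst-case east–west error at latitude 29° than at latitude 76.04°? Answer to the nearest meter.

Truncating at 3 decimal places can drop up to a full unit in the last place, so the longitude may be off by as much as 0.001°.
Error at 29° = 0.001° × 111320 × cos 29° ≈ 111.32 × 0.8746 = 97.363 m.
At 76.04°: 0.001° × 111320 × cos 76.04° = 0.001 × 111320 × 0.2412 ≈ 26.855 m.
So the lower-latitude error exceeds the higher by 97.363 − 26.855 = 70.507 m.

71 meters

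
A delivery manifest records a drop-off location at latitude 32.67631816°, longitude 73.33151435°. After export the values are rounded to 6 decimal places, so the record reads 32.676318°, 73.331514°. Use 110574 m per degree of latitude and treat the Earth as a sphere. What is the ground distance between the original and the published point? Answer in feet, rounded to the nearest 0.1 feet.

Δlat = 32.67631816 − 32.676318 = +0.00000016°; Δlon = 73.33151435 − 73.331514 = +0.00000035°.
N–S: 0.00000016° × 110574 m/° = 0.0176918 m.
East–west at this latitude: 0.00000035° × 110574 × cos 32.6763° ≈ 0.00000035 × 93073.9 = 0.0325759 m.
Distance: √(0.0176918² + 0.0325759²) ≈ 0.03707 m.
In feet: 0.03707 m ÷ 0.3048 ≈ 0.12162 ft.

0.1 feet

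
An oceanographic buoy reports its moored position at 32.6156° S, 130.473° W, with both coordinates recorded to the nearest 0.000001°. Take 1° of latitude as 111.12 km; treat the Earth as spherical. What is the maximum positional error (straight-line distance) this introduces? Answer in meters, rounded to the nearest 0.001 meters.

Rounding to 6 decimal places leaves each coordinate within ±5e-07° of the true value.
Latitude error → 5e-07 × 111120 = 0.05556 m along the meridian.
East–west component at 32.6156°: 5e-07° × 111120 × cos 32.6156° ≈ 5e-07 × 93597 ≈ 0.0467985 m.
The two errors are perpendicular, so the maximum displacement is √(0.05556² + 0.0467985²) ≈ 0.0726431 m.

0.073 meters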